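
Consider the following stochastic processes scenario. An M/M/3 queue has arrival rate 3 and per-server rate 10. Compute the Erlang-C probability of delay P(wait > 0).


a = lambda/mu = 0.3000
rho = a/c = 0.1000
Erlang-C formula applied:
C(c,a) = 0.0037

0.0037


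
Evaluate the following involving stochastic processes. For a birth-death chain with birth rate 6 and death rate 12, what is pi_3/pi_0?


For birth-death process, pi_n/pi_0 = (lambda/mu)^n
= (6/12)^3
= 0.1250

0.1250


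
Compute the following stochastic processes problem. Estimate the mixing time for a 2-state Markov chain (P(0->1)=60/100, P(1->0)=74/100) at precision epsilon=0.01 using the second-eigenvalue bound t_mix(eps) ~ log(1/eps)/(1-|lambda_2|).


lambda_2 = |1 - p01 - p10| = |1 - 0.6000 - 0.7400| = 0.3400
t_mix ~ log(1/eps)/(1 - |lambda_2|)
= log(100)/(1 - 0.3400) = 4.6052/0.6600
= 6.9775

6.9775


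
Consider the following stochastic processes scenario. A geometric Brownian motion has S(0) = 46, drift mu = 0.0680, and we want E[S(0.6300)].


E[S(t)] = S(0) * exp(mu * t)
= 46 * exp(0.0680 * 0.6300)
= 46 * 1.0438
= 48.0135

48.0135


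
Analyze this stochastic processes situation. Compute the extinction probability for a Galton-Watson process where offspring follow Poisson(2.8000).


Since mu = 2.8000 > 1, extinction prob q < 1.
Solve s = exp(mu*(s-1)) iteratively.
q = 0.0750

0.0750


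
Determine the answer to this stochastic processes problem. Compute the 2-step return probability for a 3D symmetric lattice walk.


P(return in 2 steps) = P(reverse first step) = 1/(2d)
= 1/6
= 0.1667

0.1667


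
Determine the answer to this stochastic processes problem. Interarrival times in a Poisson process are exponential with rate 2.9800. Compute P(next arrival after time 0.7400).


P(X > t) = exp(-lambda * t)
= exp(-2.9800 * 0.7400)
= exp(-2.2052) = 0.1102

0.1102


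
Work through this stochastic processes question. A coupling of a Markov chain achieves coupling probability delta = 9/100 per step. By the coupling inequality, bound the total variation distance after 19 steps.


TV distance bound <= (1-delta)^n
= (1 - 0.0900)^19
= 0.9100^19
= 0.1666

0.1666


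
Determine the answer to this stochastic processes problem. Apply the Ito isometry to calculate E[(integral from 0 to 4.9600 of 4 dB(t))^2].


By Ito isometry: E[(int f dB)^2] = int f^2 dt
= 4^2 * 4.9600
= 16 * 4.9600 = 79.3600

79.3600


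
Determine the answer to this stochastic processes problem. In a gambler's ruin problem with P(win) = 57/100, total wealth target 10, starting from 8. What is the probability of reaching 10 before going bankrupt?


Gambler's ruin formula:
r = q/p = 0.4300/0.5700 = 0.7544
P(win) = (1 - r^i)/(1 - r^N)
= (1 - 0.7544^8)/(1 - 0.7544^10)
= 0.9519

0.9519


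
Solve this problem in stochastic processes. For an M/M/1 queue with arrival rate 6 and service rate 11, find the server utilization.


rho = lambda/mu
= 6/11
= 0.5455

0.5455


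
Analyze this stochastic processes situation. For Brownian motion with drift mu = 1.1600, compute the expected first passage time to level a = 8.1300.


Expected first passage time = a/mu
= 8.1300/1.1600
= 7.0086

7.0086


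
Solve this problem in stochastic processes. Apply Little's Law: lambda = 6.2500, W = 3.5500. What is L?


Little's Law: L = lambda * W
= 6.2500 * 3.5500
= 22.1875

22.1875


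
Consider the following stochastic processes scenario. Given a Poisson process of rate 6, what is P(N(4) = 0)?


P(N(t)=k) = (lambda*t)^k * exp(-lambda*t) / k!
lambda*t = 24
= 24^0 * exp(-24) / 0!
= 1 * 3.7751e-11 / 1
= 3.7751e-11

3.7751e-11


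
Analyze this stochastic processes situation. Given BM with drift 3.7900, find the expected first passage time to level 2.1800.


Expected first passage time = a/mu
= 2.1800/3.7900
= 0.5752

0.5752


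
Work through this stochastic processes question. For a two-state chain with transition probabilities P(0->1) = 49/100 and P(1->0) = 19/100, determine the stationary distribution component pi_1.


Stationary distribution: pi_0 = p10/(p01+p10), pi_1 = p01/(p01+p10)
p01 = 0.4900, p10 = 0.1900
pi_1 = 0.7206

0.7206


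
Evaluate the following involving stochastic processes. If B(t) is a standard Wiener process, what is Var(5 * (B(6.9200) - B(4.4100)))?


Var(alpha*(B(t)-B(s))) = alpha^2 * (t-s)
= 5^2 * (6.9200 - 4.4100)
= 25 * 2.5100
= 62.7500

62.7500


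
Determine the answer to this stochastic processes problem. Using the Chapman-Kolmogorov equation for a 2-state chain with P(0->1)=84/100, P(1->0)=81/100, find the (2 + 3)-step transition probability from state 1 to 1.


P^5 = P^2 * P^3
Computing via matrix multiplication of the transition matrix.
Entry (1,1) of P^5 = 0.4521

0.4521


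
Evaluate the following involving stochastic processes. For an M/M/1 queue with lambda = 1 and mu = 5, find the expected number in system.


rho = 1/5 = 0.2000
L = rho/(1-rho)
= 0.2000/0.8000
= 0.2500

0.2500


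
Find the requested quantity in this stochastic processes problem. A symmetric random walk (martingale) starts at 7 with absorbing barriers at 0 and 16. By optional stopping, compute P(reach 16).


By optional stopping theorem: E(M at tau) = M(0) = 7
P(hit 16)*16 + P(hit 0)*0 = 7
P(hit 16) = (7 - 0)/(16 - 0) = 7/16 = 0.4375

0.4375


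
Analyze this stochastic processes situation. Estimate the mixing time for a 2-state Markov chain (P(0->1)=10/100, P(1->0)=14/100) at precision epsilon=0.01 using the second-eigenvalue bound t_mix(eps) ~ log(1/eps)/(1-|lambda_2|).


lambda_2 = |1 - p01 - p10| = |1 - 0.1000 - 0.1400| = 0.7600
t_mix ~ log(1/eps)/(1 - |lambda_2|)
= log(100)/(1 - 0.7600) = 4.6052/0.2400
= 19.1882

19.1882


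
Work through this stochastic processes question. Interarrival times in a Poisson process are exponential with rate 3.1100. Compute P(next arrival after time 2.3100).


P(X > t) = exp(-lambda * t)
= exp(-3.1100 * 2.3100)
= exp(-7.1841) = 7.5855e-04

7.5855e-04


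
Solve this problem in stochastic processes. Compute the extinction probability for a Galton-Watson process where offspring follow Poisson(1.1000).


Since mu = 1.1000 > 1, extinction prob q < 1.
Solve s = exp(mu*(s-1)) iteratively.
q = 0.8239

0.8239


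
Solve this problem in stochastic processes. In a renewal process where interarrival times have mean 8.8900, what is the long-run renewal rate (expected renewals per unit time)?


Long-run renewal rate = 1/E(X)
= 1/8.8900
= 0.1125

0.1125


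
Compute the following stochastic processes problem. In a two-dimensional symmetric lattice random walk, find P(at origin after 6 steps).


P = C(6,3)^2 / 4^6
= 20^2 / 4096
= 400 / 4096
= 0.0977

0.0977


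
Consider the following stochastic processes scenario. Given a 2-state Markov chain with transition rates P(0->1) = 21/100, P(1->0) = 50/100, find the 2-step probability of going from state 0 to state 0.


Computing P^2 by matrix multiplication.
P = [[0.7900, 0.2100], [0.5000, 0.5000]]
After raising P to the power 2:
P^2(0,0) = 0.7291

0.7291


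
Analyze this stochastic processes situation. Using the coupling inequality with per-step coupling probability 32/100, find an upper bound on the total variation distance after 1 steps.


TV distance bound <= (1-delta)^n
= (1 - 0.3200)^1
= 0.6800^1
= 0.6800

0.6800


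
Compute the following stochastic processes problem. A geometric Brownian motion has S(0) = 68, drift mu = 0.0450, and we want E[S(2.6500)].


E[S(t)] = S(0) * exp(mu * t)
= 68 * exp(0.0450 * 2.6500)
= 68 * 1.1267
= 76.6123

76.6123


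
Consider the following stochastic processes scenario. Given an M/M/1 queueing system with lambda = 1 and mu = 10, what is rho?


rho = lambda/mu
= 1/10
= 0.1000

0.1000


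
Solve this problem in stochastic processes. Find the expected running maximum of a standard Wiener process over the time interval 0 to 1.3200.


E(max B(s)) = sqrt(2t/pi)
= sqrt(2*1.3200/pi)
= sqrt(0.8403)
= 0.9167

0.9167


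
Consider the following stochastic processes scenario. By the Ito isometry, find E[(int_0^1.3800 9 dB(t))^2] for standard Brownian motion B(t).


By Ito isometry: E[(int f dB)^2] = int f^2 dt
= 9^2 * 1.3800
= 81 * 1.3800 = 111.7800

111.7800


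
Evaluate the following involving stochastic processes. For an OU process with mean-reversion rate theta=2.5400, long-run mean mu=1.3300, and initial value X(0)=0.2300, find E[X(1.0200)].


E[X(t)] = mu + (X(0) - mu)*exp(-theta*t)
= 1.3300 + (0.2300 - 1.3300)*exp(-2.5400*1.0200)
= 1.3300 + -1.1000 * 0.0750
= 1.2475

1.2475


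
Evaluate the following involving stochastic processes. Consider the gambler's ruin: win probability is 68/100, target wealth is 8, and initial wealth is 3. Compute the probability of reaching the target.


Gambler's ruin formula:
r = q/p = 0.3200/0.6800 = 0.4706
P(win) = (1 - r^i)/(1 - r^N)
= (1 - 0.4706^3)/(1 - 0.4706^8)
= 0.8979

0.8979


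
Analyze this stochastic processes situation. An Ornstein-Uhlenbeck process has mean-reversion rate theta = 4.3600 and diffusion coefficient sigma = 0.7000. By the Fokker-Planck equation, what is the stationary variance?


Stationary variance = sigma^2 / (2*theta)
= 0.7000^2 / (2*4.3600)
= 0.4900 / 8.7200
= 0.0562

0.0562


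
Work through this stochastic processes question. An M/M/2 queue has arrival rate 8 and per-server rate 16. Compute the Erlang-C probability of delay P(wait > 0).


a = lambda/mu = 0.5000
rho = a/c = 0.2500
Erlang-C formula applied:
C(c,a) = 0.1000

0.1000


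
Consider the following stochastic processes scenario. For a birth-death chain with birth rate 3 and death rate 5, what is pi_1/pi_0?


For birth-death process, pi_n/pi_0 = (lambda/mu)^n
= (3/5)^1
= 0.6000

0.6000


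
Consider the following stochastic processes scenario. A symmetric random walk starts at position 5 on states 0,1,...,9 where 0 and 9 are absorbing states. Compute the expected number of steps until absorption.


For symmetric RW on 0,...,N with absorbing barriers, E(i) = i*(N-i)
E(5) = 5 * 4 = 20

20


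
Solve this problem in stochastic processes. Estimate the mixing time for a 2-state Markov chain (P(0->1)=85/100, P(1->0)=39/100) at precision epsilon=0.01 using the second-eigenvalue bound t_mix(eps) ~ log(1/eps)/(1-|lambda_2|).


lambda_2 = |1 - p01 - p10| = |1 - 0.8500 - 0.3900| = 0.2400
t_mix ~ log(1/eps)/(1 - |lambda_2|)
= log(100)/(1 - 0.2400) = 4.6052/0.7600
= 6.0594

6.0594


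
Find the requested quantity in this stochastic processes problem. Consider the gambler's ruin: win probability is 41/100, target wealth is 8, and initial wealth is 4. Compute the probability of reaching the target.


Gambler's ruin formula:
r = q/p = 0.5900/0.4100 = 1.4390
P(win) = (1 - r^i)/(1 - r^N)
= (1 - 1.4390^4)/(1 - 1.4390^8)
= 0.1891

0.1891


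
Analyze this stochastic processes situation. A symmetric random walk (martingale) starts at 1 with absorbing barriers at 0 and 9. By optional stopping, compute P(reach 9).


By optional stopping theorem: E(M at tau) = M(0) = 1
P(hit 9)*9 + P(hit 0)*0 = 1
P(hit 9) = (1 - 0)/(9 - 0) = 1/9 = 0.1111

0.1111


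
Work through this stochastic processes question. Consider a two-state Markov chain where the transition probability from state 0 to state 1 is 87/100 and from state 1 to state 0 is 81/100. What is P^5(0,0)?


Computing P^5 by matrix multiplication.
P = [[0.1300, 0.8700], [0.8100, 0.1900]]
After raising P to the power 5:
P^5(0,0) = 0.4068

0.4068


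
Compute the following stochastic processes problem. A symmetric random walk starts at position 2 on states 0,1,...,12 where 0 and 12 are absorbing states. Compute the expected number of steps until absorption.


For symmetric RW on 0,...,N with absorbing barriers, E(i) = i*(N-i)
E(2) = 2 * 10 = 20

20


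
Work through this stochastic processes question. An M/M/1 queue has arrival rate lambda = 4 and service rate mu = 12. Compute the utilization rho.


rho = lambda/mu
= 4/12
= 0.3333

0.3333


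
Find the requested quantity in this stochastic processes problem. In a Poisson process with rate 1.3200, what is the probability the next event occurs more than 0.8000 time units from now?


P(X > t) = exp(-lambda * t)
= exp(-1.3200 * 0.8000)
= exp(-1.0560) = 0.3478

0.3478


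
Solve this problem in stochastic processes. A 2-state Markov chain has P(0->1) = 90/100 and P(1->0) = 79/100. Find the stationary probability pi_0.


Stationary distribution: pi_0 = p10/(p01+p10), pi_1 = p01/(p01+p10)
p01 = 0.9000, p10 = 0.7900
pi_0 = 0.4675

0.4675


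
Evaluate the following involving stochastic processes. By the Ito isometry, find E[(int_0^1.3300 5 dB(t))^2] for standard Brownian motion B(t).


By Ito isometry: E[(int f dB)^2] = int f^2 dt
= 5^2 * 1.3300
= 25 * 1.3300 = 33.2500

33.2500


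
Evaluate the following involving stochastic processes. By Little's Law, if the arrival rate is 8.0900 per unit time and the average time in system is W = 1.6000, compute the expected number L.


Little's Law: L = lambda * W
= 8.0900 * 1.6000
= 12.9440

12.9440


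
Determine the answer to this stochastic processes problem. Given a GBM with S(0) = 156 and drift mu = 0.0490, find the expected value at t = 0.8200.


E[S(t)] = S(0) * exp(mu * t)
= 156 * exp(0.0490 * 0.8200)
= 156 * 1.0410
= 162.3957

162.3957


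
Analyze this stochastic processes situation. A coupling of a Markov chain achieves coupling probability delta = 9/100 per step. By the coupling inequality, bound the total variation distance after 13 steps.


TV distance bound <= (1-delta)^n
= (1 - 0.0900)^13
= 0.9100^13
= 0.2935

0.2935


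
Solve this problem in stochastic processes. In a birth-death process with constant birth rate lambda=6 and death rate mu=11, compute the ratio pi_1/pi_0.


For birth-death process, pi_n/pi_0 = (lambda/mu)^n
= (6/11)^1
= 0.5455

0.5455


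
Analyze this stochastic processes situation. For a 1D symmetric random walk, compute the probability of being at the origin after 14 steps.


P(S(14) = 0) = C(14,7) / 4^7
= 3432 / 16384
= 0.2095

0.2095


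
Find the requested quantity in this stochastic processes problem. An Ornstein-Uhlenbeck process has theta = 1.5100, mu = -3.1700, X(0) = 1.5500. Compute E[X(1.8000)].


E[X(t)] = mu + (X(0) - mu)*exp(-theta*t)
= -3.1700 + (1.5500 - -3.1700)*exp(-1.5100*1.8000)
= -3.1700 + 4.7200 * 0.0660
= -2.8584

-2.8584


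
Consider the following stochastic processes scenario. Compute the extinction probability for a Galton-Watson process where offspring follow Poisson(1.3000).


Since mu = 1.3000 > 1, extinction prob q < 1.
Solve s = exp(mu*(s-1)) iteratively.
q = 0.5770

0.5770


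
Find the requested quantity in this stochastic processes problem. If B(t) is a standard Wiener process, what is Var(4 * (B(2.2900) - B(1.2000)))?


Var(alpha*(B(t)-B(s))) = alpha^2 * (t-s)
= 4^2 * (2.2900 - 1.2000)
= 16 * 1.0900
= 17.4400

17.4400


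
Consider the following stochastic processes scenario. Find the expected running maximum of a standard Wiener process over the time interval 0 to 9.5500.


E(max B(s)) = sqrt(2t/pi)
= sqrt(2*9.5500/pi)
= sqrt(6.0797)
= 2.4657

2.4657


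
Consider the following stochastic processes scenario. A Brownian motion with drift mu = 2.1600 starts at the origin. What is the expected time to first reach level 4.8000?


Expected first passage time = a/mu
= 4.8000/2.1600
= 2.2222

2.2222


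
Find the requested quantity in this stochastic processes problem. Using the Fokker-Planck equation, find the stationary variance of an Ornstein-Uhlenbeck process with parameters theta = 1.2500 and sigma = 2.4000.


Stationary variance = sigma^2 / (2*theta)
= 2.4000^2 / (2*1.2500)
= 5.7600 / 2.5000
= 2.3040

2.3040


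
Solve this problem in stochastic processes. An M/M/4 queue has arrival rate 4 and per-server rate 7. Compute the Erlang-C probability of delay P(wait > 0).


a = lambda/mu = 0.5714
rho = a/c = 0.1429
Erlang-C formula applied:
C(c,a) = 0.0029

0.0029


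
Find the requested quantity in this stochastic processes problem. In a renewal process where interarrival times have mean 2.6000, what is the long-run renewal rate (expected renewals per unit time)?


Long-run renewal rate = 1/E(X)
= 1/2.6000
= 0.3846

0.3846


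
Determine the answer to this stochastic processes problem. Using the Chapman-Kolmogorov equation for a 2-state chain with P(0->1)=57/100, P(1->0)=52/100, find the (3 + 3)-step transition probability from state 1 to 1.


P^6 = P^3 * P^3
Computing via matrix multiplication of the transition matrix.
Entry (1,1) of P^6 = 0.5229

0.5229


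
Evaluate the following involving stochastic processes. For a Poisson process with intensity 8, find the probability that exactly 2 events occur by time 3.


P(N(t)=k) = (lambda*t)^k * exp(-lambda*t) / k!
lambda*t = 24
= 24^2 * exp(-24) / 2!
= 576 * 3.7751e-11 / 2
= 1.0872e-08

1.0872e-08


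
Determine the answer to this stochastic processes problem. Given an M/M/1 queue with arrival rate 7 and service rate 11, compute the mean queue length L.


rho = 7/11 = 0.6364
L = rho/(1-rho)
= 0.6364/0.3636
= 1.7500

1.7500


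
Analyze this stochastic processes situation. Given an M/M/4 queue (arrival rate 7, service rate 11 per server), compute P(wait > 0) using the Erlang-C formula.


a = lambda/mu = 0.6364
rho = a/c = 0.1591
Erlang-C formula applied:
C(c,a) = 0.0043

0.0043


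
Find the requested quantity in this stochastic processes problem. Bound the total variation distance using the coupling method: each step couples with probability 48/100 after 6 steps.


TV distance bound <= (1-delta)^n
= (1 - 0.4800)^6
= 0.5200^6
= 0.0198

0.0198


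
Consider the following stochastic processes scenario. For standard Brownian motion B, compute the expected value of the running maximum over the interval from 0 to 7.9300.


E(max B(s)) = sqrt(2t/pi)
= sqrt(2*7.9300/pi)
= sqrt(5.0484)
= 2.2469

2.2469


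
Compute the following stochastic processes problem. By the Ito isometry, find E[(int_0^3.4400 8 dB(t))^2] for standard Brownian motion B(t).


By Ito isometry: E[(int f dB)^2] = int f^2 dt
= 8^2 * 3.4400
= 64 * 3.4400 = 220.1600

220.1600


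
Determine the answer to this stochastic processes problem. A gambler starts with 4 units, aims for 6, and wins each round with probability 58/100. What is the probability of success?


Gambler's ruin formula:
r = q/p = 0.4200/0.5800 = 0.7241
P(win) = (1 - r^i)/(1 - r^N)
= (1 - 0.7241^4)/(1 - 0.7241^6)
= 0.8472

0.8472


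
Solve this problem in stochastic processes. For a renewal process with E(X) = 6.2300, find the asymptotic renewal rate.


Long-run renewal rate = 1/E(X)
= 1/6.2300
= 0.1605

0.1605


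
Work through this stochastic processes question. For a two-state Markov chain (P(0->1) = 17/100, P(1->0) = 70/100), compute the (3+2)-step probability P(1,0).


P^5 = P^3 * P^2
Computing via matrix multiplication of the transition matrix.
Entry (1,0) of P^5 = 0.8046

0.8046


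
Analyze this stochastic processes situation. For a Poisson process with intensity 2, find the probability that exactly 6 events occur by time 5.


P(N(t)=k) = (lambda*t)^k * exp(-lambda*t) / k!
lambda*t = 10
= 10^6 * exp(-10) / 6!
= 1000000 * 4.5400e-05 / 720
= 0.0631

0.0631


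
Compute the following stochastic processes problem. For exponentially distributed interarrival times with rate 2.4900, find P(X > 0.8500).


P(X > t) = exp(-lambda * t)
= exp(-2.4900 * 0.8500)
= exp(-2.1165) = 0.1205

0.1205


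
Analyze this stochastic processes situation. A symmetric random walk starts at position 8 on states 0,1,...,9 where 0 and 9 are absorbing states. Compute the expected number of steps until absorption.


For symmetric RW on 0,...,N with absorbing barriers, E(i) = i*(N-i)
E(8) = 8 * 1 = 8

8


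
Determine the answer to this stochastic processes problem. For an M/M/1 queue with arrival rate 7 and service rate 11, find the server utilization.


rho = lambda/mu
= 7/11
= 0.6364

0.6364


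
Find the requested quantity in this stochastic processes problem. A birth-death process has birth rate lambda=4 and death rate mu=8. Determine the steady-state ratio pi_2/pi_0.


For birth-death process, pi_n/pi_0 = (lambda/mu)^n
= (4/8)^2
= 0.2500

0.2500


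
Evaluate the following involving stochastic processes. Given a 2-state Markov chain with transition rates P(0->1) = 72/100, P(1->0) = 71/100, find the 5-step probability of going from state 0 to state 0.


Computing P^5 by matrix multiplication.
P = [[0.2800, 0.7200], [0.7100, 0.2900]]
After raising P to the power 5:
P^5(0,0) = 0.4891

0.4891


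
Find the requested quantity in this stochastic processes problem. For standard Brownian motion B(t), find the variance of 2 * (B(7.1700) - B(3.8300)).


Var(alpha*(B(t)-B(s))) = alpha^2 * (t-s)
= 2^2 * (7.1700 - 3.8300)
= 4 * 3.3400
= 13.3600

13.3600


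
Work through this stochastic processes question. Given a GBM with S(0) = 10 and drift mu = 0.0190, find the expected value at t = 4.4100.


E[S(t)] = S(0) * exp(mu * t)
= 10 * exp(0.0190 * 4.4100)
= 10 * 1.0874
= 10.8740

10.8740


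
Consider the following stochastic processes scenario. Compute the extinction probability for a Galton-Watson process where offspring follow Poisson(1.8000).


Since mu = 1.8000 > 1, extinction prob q < 1.
Solve s = exp(mu*(s-1)) iteratively.
q = 0.2676

0.2676


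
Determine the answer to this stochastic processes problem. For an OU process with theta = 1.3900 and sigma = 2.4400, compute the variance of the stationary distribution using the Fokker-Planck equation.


Stationary variance = sigma^2 / (2*theta)
= 2.4400^2 / (2*1.3900)
= 5.9536 / 2.7800
= 2.1416

2.1416


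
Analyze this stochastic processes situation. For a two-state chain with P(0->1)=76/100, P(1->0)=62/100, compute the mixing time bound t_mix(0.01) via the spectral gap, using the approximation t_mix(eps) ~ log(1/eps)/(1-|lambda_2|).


lambda_2 = |1 - p01 - p10| = |1 - 0.7600 - 0.6200| = 0.3800
t_mix ~ log(1/eps)/(1 - |lambda_2|)
= log(100)/(1 - 0.3800) = 4.6052/0.6200
= 7.4277

7.4277


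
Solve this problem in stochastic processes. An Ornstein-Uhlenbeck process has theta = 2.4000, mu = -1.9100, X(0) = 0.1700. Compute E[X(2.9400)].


E[X(t)] = mu + (X(0) - mu)*exp(-theta*t)
= -1.9100 + (0.1700 - -1.9100)*exp(-2.4000*2.9400)
= -1.9100 + 2.0800 * 8.6222e-04
= -1.9082

-1.9082


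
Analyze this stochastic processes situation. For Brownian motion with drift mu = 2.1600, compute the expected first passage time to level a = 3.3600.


Expected first passage time = a/mu
= 3.3600/2.1600
= 1.5556

1.5556


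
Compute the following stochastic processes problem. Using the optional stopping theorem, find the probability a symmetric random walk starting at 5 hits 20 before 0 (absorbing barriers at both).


By optional stopping theorem: E(M at tau) = M(0) = 5
P(hit 20)*20 + P(hit 0)*0 = 5
P(hit 20) = (5 - 0)/(20 - 0) = 1/4 = 0.2500

0.2500


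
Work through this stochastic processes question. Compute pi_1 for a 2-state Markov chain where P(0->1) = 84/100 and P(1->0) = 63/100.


Stationary distribution: pi_0 = p10/(p01+p10), pi_1 = p01/(p01+p10)
p01 = 0.8400, p10 = 0.6300
pi_1 = 0.5714

0.5714


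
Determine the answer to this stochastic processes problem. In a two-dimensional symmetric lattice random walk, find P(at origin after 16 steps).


P = C(16,8)^2 / 4^16
= 12870^2 / 4294967296
= 165636900 / 4294967296
= 0.0386

0.0386


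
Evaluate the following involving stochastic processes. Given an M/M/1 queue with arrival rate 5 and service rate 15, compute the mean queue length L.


rho = 5/15 = 0.3333
L = rho/(1-rho)
= 0.3333/0.6667
= 0.5000

0.5000


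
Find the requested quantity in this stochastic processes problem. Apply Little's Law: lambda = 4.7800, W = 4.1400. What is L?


Little's Law: L = lambda * W
= 4.7800 * 4.1400
= 19.7892

19.7892


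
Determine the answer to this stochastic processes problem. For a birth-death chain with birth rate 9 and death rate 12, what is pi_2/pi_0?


For birth-death process, pi_n/pi_0 = (lambda/mu)^n
= (9/12)^2
= 0.5625

0.5625


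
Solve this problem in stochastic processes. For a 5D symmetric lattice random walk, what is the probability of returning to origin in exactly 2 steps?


P(return in 2 steps) = P(reverse first step) = 1/(2d)
= 1/10
= 0.1000

0.1000


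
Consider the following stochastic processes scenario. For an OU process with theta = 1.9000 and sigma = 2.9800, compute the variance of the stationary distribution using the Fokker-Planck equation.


Stationary variance = sigma^2 / (2*theta)
= 2.9800^2 / (2*1.9000)
= 8.8804 / 3.8000
= 2.3369

2.3369


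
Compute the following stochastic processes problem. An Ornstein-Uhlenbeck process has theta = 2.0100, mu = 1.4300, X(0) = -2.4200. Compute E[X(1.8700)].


E[X(t)] = mu + (X(0) - mu)*exp(-theta*t)
= 1.4300 + (-2.4200 - 1.4300)*exp(-2.0100*1.8700)
= 1.4300 + -3.8500 * 0.0233
= 1.3402

1.3402


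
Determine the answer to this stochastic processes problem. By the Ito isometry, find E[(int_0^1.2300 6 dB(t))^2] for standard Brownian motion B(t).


By Ito isometry: E[(int f dB)^2] = int f^2 dt
= 6^2 * 1.2300
= 36 * 1.2300 = 44.2800

44.2800


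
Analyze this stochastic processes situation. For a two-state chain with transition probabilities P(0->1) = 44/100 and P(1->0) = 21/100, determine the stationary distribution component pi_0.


Stationary distribution: pi_0 = p10/(p01+p10), pi_1 = p01/(p01+p10)
p01 = 0.4400, p10 = 0.2100
pi_0 = 0.3231

0.3231


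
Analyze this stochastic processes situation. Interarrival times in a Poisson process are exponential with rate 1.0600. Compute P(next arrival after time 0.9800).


P(X > t) = exp(-lambda * t)
= exp(-1.0600 * 0.9800)
= exp(-1.0388) = 0.3539

0.3539


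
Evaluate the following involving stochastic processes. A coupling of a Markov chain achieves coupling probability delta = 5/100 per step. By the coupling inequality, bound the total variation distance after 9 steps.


TV distance bound <= (1-delta)^n
= (1 - 0.0500)^9
= 0.9500^9
= 0.6302

0.6302


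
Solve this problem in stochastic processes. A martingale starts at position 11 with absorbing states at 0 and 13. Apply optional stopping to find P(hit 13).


By optional stopping theorem: E(M at tau) = M(0) = 11
P(hit 13)*13 + P(hit 0)*0 = 11
P(hit 13) = (11 - 0)/(13 - 0) = 11/13 = 0.8462

0.8462


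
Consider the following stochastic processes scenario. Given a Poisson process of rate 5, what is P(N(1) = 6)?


P(N(t)=k) = (lambda*t)^k * exp(-lambda*t) / k!
lambda*t = 5
= 5^6 * exp(-5) / 6!
= 15625 * 0.0067 / 720
= 0.1462

0.1462


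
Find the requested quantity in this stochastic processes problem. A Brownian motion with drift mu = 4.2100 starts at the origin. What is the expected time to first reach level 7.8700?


Expected first passage time = a/mu
= 7.8700/4.2100
= 1.8694

1.8694


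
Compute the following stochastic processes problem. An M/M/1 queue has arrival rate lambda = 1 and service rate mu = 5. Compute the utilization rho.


rho = lambda/mu
= 1/5
= 0.2000

0.2000


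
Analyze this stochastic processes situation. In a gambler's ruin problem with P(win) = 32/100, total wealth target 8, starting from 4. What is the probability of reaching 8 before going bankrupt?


Gambler's ruin formula:
r = q/p = 0.6800/0.3200 = 2.1250
P(win) = (1 - r^i)/(1 - r^N)
= (1 - 2.1250^4)/(1 - 2.1250^8)
= 0.0467

0.0467


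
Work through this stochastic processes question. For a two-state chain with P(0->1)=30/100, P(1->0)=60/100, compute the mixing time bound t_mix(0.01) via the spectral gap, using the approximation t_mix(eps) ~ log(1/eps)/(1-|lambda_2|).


lambda_2 = |1 - p01 - p10| = |1 - 0.3000 - 0.6000| = 0.1000
t_mix ~ log(1/eps)/(1 - |lambda_2|)
= log(100)/(1 - 0.1000) = 4.6052/0.9000
= 5.1169

5.1169


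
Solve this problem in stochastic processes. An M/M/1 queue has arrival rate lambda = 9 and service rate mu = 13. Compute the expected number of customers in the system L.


rho = 9/13 = 0.6923
L = rho/(1-rho)
= 0.6923/0.3077
= 2.2500

2.2500


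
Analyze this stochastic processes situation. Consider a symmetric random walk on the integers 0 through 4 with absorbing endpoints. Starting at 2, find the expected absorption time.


For symmetric RW on 0,...,N with absorbing barriers, E(i) = i*(N-i)
E(2) = 2 * 2 = 4

4


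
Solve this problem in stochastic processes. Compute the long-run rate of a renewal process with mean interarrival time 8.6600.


Long-run renewal rate = 1/E(X)
= 1/8.6600
= 0.1155

0.1155


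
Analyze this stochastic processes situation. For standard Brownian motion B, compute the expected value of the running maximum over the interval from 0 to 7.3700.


E(max B(s)) = sqrt(2t/pi)
= sqrt(2*7.3700/pi)
= sqrt(4.6919)
= 2.1661

2.1661


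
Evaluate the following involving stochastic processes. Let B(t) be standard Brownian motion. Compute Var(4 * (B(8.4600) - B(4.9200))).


Var(alpha*(B(t)-B(s))) = alpha^2 * (t-s)
= 4^2 * (8.4600 - 4.9200)
= 16 * 3.5400
= 56.6400

56.6400


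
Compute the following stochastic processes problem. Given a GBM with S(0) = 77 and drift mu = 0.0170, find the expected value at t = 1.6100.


E[S(t)] = S(0) * exp(mu * t)
= 77 * exp(0.0170 * 1.6100)
= 77 * 1.0277
= 79.1366

79.1366


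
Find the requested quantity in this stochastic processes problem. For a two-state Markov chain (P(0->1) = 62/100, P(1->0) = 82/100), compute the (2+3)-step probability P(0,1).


P^5 = P^2 * P^3
Computing via matrix multiplication of the transition matrix.
Entry (0,1) of P^5 = 0.4377

0.4377


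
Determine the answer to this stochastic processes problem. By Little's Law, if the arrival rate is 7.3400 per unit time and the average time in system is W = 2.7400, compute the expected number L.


Little's Law: L = lambda * W
= 7.3400 * 2.7400
= 20.1116

20.1116


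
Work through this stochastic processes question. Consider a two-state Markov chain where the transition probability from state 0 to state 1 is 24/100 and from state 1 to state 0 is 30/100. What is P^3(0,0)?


Computing P^3 by matrix multiplication.
P = [[0.7600, 0.2400], [0.3000, 0.7000]]
After raising P to the power 3:
P^3(0,0) = 0.5988

0.5988


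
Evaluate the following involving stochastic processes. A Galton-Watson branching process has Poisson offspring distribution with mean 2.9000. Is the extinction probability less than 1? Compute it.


Since mu = 2.9000 > 1, extinction prob q < 1.
Solve s = exp(mu*(s-1)) iteratively.
q = 0.0668

0.0668


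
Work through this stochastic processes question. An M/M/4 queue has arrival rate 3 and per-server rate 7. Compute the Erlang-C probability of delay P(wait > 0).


a = lambda/mu = 0.4286
rho = a/c = 0.1071
Erlang-C formula applied:
C(c,a) = 0.0010

0.0010


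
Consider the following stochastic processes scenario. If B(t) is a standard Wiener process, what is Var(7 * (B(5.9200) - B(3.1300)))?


Var(alpha*(B(t)-B(s))) = alpha^2 * (t-s)
= 7^2 * (5.9200 - 3.1300)
= 49 * 2.7900
= 136.7100

136.7100


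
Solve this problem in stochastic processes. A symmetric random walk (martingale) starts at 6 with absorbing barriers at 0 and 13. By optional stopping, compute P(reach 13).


By optional stopping theorem: E(M at tau) = M(0) = 6
P(hit 13)*13 + P(hit 0)*0 = 6
P(hit 13) = (6 - 0)/(13 - 0) = 6/13 = 0.4615

0.4615


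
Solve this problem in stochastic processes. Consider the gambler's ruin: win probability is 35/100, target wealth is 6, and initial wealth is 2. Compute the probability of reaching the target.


Gambler's ruin formula:
r = q/p = 0.6500/0.3500 = 1.8571
P(win) = (1 - r^i)/(1 - r^N)
= (1 - 1.8571^2)/(1 - 1.8571^6)
= 0.0612

0.0612


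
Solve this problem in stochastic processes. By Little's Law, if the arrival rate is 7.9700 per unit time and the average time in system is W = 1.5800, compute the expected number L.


Little's Law: L = lambda * W
= 7.9700 * 1.5800
= 12.5926

12.5926


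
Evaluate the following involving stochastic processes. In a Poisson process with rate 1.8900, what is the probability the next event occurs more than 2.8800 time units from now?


P(X > t) = exp(-lambda * t)
= exp(-1.8900 * 2.8800)
= exp(-5.4432) = 0.0043

0.0043


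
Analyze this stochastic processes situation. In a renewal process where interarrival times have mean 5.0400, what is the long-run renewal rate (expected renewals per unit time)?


Long-run renewal rate = 1/E(X)
= 1/5.0400
= 0.1984

0.1984


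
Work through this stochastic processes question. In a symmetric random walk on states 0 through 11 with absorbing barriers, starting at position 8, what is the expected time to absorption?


For symmetric RW on 0,...,N with absorbing barriers, E(i) = i*(N-i)
E(8) = 8 * 3 = 24

24


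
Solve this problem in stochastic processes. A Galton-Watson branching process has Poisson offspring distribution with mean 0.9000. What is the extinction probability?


Since mu = 0.9000 <= 1, extinction probability = 1.

1.0000


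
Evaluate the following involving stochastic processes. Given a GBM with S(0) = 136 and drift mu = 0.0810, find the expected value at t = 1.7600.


E[S(t)] = S(0) * exp(mu * t)
= 136 * exp(0.0810 * 1.7600)
= 136 * 1.1532
= 156.8382

156.8382


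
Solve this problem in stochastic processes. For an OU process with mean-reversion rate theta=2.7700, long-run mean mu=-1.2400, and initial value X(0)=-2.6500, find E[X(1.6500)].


E[X(t)] = mu + (X(0) - mu)*exp(-theta*t)
= -1.2400 + (-2.6500 - -1.2400)*exp(-2.7700*1.6500)
= -1.2400 + -1.4100 * 0.0104
= -1.2546

-1.2546


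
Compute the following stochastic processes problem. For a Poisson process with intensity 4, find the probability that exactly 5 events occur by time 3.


P(N(t)=k) = (lambda*t)^k * exp(-lambda*t) / k!
lambda*t = 12
= 12^5 * exp(-12) / 5!
= 248832 * 6.1442e-06 / 120
= 0.0127

0.0127


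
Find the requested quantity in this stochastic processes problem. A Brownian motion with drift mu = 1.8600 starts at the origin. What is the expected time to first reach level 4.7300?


Expected first passage time = a/mu
= 4.7300/1.8600
= 2.5430

2.5430


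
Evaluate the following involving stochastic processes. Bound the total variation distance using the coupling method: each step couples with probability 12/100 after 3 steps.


TV distance bound <= (1-delta)^n
= (1 - 0.1200)^3
= 0.8800^3
= 0.6815

0.6815


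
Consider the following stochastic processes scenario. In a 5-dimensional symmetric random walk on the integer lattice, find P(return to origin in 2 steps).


P(return in 2 steps) = P(reverse first step) = 1/(2d)
= 1/10
= 0.1000

0.1000


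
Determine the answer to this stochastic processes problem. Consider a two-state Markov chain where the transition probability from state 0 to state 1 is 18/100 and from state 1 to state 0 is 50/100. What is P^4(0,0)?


Computing P^4 by matrix multiplication.
P = [[0.8200, 0.1800], [0.5000, 0.5000]]
After raising P to the power 4:
P^4(0,0) = 0.7381

0.7381


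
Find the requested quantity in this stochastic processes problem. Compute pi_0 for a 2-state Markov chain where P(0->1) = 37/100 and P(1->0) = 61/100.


Stationary distribution: pi_0 = p10/(p01+p10), pi_1 = p01/(p01+p10)
p01 = 0.3700, p10 = 0.6100
pi_0 = 0.6224

0.6224


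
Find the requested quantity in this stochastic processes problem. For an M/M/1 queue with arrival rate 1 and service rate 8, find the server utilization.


rho = lambda/mu
= 1/8
= 0.1250

0.1250


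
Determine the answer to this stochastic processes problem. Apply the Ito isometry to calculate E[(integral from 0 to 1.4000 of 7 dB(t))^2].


By Ito isometry: E[(int f dB)^2] = int f^2 dt
= 7^2 * 1.4000
= 49 * 1.4000 = 68.6000

68.6000


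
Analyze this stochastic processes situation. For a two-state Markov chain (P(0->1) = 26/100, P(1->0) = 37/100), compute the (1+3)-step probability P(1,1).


P^4 = P^1 * P^3
Computing via matrix multiplication of the transition matrix.
Entry (1,1) of P^4 = 0.4237

0.4237


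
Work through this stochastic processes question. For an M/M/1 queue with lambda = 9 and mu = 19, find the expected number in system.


rho = 9/19 = 0.4737
L = rho/(1-rho)
= 0.4737/0.5263
= 0.9000

0.9000


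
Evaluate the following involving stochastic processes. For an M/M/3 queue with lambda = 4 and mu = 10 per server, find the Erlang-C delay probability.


a = lambda/mu = 0.4000
rho = a/c = 0.1333
Erlang-C formula applied:
C(c,a) = 0.0082

0.0082


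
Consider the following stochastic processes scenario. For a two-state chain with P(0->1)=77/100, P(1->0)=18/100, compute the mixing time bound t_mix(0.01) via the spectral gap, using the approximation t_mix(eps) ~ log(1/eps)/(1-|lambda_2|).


lambda_2 = |1 - p01 - p10| = |1 - 0.7700 - 0.1800| = 0.0500
t_mix ~ log(1/eps)/(1 - |lambda_2|)
= log(100)/(1 - 0.0500) = 4.6052/0.9500
= 4.8475

4.8475


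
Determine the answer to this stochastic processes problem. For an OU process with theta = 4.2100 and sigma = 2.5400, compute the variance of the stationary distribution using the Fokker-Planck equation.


Stationary variance = sigma^2 / (2*theta)
= 2.5400^2 / (2*4.2100)
= 6.4516 / 8.4200
= 0.7662

0.7662


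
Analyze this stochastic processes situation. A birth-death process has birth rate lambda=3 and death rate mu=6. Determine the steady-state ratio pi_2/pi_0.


For birth-death process, pi_n/pi_0 = (lambda/mu)^n
= (3/6)^2
= 0.2500

0.2500


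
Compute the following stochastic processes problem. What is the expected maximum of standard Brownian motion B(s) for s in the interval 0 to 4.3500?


E(max B(s)) = sqrt(2t/pi)
= sqrt(2*4.3500/pi)
= sqrt(2.7693)
= 1.6641

1.6641


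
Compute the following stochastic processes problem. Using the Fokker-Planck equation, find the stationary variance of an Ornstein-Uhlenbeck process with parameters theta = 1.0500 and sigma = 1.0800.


Stationary variance = sigma^2 / (2*theta)
= 1.0800^2 / (2*1.0500)
= 1.1664 / 2.1000
= 0.5554

0.5554


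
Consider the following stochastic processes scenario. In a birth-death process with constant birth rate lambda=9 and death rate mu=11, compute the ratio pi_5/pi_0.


For birth-death process, pi_n/pi_0 = (lambda/mu)^n
= (9/11)^5
= 0.3666

0.3666


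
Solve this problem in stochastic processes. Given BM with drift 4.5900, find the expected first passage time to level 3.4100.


Expected first passage time = a/mu
= 3.4100/4.5900
= 0.7429

0.7429


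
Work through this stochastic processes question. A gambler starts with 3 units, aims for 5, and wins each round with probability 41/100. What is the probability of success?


Gambler's ruin formula:
r = q/p = 0.5900/0.4100 = 1.4390
P(win) = (1 - r^i)/(1 - r^N)
= (1 - 1.4390^3)/(1 - 1.4390^5)
= 0.3829

0.3829


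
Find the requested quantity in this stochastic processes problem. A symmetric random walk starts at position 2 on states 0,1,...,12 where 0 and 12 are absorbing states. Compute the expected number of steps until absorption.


For symmetric RW on 0,...,N with absorbing barriers, E(i) = i*(N-i)
E(2) = 2 * 10 = 20

20


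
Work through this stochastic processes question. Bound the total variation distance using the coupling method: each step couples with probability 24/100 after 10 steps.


TV distance bound <= (1-delta)^n
= (1 - 0.2400)^10
= 0.7600^10
= 0.0643

0.0643


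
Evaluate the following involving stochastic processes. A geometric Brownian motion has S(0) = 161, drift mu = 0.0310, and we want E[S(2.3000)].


E[S(t)] = S(0) * exp(mu * t)
= 161 * exp(0.0310 * 2.3000)
= 161 * 1.0739
= 172.8984

172.8984
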